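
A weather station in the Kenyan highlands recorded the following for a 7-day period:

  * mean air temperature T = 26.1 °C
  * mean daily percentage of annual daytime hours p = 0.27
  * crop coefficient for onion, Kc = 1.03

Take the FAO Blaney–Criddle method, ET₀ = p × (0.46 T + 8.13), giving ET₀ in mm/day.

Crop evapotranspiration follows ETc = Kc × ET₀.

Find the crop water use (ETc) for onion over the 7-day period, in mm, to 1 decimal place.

ET₀ = 0.27 × (0.46 × 26.1 + 8.13) = 0.27 × 20.136 = 5.4367 mm/d
ETc = Kc × ET₀ = 1.03 × 5.4367 = 5.5998 mm/d
Over 7 days: 5.5998 × 7 = 39.199 mm

39.2 mm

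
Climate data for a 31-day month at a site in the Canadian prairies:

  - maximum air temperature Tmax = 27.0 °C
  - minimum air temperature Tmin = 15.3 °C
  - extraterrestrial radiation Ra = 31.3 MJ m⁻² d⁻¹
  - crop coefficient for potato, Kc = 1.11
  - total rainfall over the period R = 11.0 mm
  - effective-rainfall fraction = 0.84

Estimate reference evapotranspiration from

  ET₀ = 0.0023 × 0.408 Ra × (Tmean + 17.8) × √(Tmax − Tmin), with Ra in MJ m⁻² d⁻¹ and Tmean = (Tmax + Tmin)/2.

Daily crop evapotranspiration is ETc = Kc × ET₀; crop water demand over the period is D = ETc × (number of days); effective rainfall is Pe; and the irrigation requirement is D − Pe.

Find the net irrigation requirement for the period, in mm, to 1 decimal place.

125.4 mm

Tmean = (27.0 + 15.3)/2 = 21.15 °C
0.408 Ra = 0.408 × 31.3 = 12.7704 mm/d equivalent
ET₀ = 0.0023 × 12.7704 × (21.15 + 17.8) × √11.7 = 0.0023 × 12.7704 × 38.95 × 3.4205 = 3.9132 mm/d
ETc = Kc × ET₀ = 1.11 × 3.9132 = 4.3437 mm/d
Crop demand D = ETc × 31 d = 4.3437 × 31 = 134.655 mm
Pe = 0.84 × 11.0 = 9.240 mm
D − Pe = 134.655 − 9.240 = 125.415 mm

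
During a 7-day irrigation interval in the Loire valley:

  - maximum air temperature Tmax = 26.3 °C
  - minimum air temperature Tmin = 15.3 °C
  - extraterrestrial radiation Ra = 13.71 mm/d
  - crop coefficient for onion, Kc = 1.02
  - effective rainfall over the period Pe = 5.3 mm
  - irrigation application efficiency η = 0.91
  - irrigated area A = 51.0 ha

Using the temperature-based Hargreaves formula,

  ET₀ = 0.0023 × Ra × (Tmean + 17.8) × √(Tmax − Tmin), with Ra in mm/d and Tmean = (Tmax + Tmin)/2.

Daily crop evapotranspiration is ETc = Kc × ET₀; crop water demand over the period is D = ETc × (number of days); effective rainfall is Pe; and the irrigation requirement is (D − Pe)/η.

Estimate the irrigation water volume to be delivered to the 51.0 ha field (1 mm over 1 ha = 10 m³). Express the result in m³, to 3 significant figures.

13200 m³

Tmean = (26.3 + 15.3)/2 = 20.80 °C
ET₀ = 0.0023 × 13.71 × (20.80 + 17.8) × √11.0 = 0.0023 × 13.71 × 38.60 × 3.3166 = 4.0369 mm/d
ETc = Kc × ET₀ = 1.02 × 4.0369 = 4.1176 mm/d
Crop demand D = ETc × 7 d = 4.1176 × 7 = 28.823 mm
D − Pe = 28.823 − 5.3 = 23.523 mm
Gross irrigation = 23.523 / 0.91 = 25.849 mm
Volume = 25.849 mm × 51.0 ha × 10 = 13183.0 m³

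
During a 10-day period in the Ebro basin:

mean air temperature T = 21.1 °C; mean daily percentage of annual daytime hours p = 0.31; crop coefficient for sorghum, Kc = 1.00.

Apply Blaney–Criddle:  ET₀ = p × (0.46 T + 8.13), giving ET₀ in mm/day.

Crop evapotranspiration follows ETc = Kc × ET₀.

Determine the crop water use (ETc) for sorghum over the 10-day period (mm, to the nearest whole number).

55 mm

ET₀ = 0.31 × (0.46 × 21.1 + 8.13) = 0.31 × 17.836 = 5.5292 mm/d
ETc = Kc × ET₀ = 1.00 × 5.5292 = 5.5292 mm/d
Over 10 days: 5.5292 × 10 = 55.292 mm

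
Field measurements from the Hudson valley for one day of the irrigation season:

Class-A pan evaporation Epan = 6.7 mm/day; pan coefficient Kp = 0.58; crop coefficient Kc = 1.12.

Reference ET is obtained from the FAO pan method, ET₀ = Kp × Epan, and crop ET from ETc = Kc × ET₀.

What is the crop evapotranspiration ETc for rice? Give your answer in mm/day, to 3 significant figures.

4.35 mm/day

ET₀ = 0.58 × 6.7 = 3.8860 mm/d
ETc = Kc × ET₀ = 1.12 × 3.8860 = 4.3523 mm/d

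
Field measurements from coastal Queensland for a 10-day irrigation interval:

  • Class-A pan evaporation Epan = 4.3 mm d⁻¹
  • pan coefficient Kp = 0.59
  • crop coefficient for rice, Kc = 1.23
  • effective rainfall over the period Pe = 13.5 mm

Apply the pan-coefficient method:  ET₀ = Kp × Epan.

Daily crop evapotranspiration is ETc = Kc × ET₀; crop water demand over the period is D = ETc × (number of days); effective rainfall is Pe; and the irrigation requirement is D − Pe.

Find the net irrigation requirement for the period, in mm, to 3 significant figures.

ET₀ = 0.59 × 4.3 = 2.5370 mm/d
ETc = Kc × ET₀ = 1.23 × 2.5370 = 3.1205 mm/d
Crop demand D = ETc × 10 d = 3.1205 × 10 = 31.205 mm
D − Pe = 31.205 − 13.5 = 17.705 mm

17.7 mm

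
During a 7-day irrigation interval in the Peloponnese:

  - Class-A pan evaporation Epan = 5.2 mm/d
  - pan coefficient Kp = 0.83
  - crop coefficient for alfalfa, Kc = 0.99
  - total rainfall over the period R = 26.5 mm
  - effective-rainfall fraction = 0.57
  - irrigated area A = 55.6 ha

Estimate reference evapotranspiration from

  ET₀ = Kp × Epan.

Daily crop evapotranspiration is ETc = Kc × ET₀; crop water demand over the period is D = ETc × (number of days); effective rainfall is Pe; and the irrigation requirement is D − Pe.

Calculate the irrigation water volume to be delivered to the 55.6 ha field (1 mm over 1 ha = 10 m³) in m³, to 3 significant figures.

8230 m³

ET₀ = 0.83 × 5.2 = 4.3160 mm/d
ETc = Kc × ET₀ = 0.99 × 4.3160 = 4.2728 mm/d
Crop demand D = ETc × 7 d = 4.2728 × 7 = 29.910 mm
Pe = 0.57 × 26.5 = 15.105 mm
D − Pe = 29.910 − 15.105 = 14.805 mm
Volume = 14.805 mm × 55.6 ha × 10 = 8231.6 m³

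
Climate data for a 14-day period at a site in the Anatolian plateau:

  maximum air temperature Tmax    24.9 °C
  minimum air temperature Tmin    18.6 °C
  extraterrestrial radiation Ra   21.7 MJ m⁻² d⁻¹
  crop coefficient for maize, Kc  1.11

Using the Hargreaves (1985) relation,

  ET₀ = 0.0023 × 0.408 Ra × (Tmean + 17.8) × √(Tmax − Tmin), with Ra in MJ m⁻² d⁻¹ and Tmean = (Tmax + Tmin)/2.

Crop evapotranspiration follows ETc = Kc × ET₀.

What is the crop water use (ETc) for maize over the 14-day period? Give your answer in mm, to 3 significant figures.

31.4 mm

Tmean = (24.9 + 18.6)/2 = 21.75 °C
0.408 Ra = 0.408 × 21.7 = 8.8536 mm/d equivalent
ET₀ = 0.0023 × 8.8536 × (21.75 + 17.8) × √6.3 = 0.0023 × 8.8536 × 39.55 × 2.5100 = 2.0215 mm/d
ETc = Kc × ET₀ = 1.11 × 2.0215 = 2.2439 mm/d
Over 14 days: 2.2439 × 14 = 31.415 mm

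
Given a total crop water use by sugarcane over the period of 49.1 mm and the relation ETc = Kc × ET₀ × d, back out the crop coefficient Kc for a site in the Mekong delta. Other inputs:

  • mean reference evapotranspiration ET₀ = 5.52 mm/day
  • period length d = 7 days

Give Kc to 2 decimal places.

1.27

ETc = Kc × ET₀ × d  ⇒  Kc = ETc / (ET₀ × d)
Kc = 49.1 / (5.52 × 7) = 49.1 / 38.64 = 1.2707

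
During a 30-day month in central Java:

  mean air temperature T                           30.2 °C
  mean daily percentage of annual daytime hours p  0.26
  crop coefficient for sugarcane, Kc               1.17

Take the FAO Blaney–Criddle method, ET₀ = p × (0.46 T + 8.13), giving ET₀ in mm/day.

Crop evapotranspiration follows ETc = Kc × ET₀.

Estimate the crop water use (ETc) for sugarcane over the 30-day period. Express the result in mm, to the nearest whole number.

201 mm

ET₀ = 0.26 × (0.46 × 30.2 + 8.13) = 0.26 × 22.022 = 5.7257 mm/d
ETc = Kc × ET₀ = 1.17 × 5.7257 = 6.6991 mm/d
Over 30 days: 6.6991 × 30 = 200.973 mm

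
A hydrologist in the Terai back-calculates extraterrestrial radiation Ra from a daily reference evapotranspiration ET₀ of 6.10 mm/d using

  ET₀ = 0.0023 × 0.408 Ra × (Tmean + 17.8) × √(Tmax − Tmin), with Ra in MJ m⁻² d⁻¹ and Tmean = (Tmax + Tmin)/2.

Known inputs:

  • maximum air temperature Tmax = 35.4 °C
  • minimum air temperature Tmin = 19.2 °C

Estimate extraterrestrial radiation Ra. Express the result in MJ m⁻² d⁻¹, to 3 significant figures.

35.8 MJ m⁻² d⁻¹

Tmean = (35.4+19.2)/2 = 27.30 °C; ΔT = 16.2
Ra = ET₀ / [0.0023 × 0.408 × (Tmean+17.8) × √ΔT]
   = 6.10 / (0.0023 × 0.408 × 45.10 × 4.0249) = 35.810 MJ m⁻² d⁻¹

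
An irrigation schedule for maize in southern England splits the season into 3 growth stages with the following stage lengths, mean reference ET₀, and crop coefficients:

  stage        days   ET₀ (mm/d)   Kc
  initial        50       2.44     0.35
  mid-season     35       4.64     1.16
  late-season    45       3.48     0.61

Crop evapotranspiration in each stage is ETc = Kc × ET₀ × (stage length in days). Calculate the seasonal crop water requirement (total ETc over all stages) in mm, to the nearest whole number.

initial: 0.35 × 2.44 × 50 = 42.70 mm
mid-season: 1.16 × 4.64 × 35 = 188.38 mm
late-season: 0.61 × 3.48 × 45 = 95.53 mm
Seasonal total = 326.61 mm

327 mm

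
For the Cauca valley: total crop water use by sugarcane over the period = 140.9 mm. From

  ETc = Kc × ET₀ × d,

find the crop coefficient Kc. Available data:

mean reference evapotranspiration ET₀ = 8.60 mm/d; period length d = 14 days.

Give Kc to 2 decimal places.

ETc = Kc × ET₀ × d  ⇒  Kc = ETc / (ET₀ × d)
Kc = 140.9 / (8.60 × 14) = 140.9 / 120.40 = 1.1703

1.17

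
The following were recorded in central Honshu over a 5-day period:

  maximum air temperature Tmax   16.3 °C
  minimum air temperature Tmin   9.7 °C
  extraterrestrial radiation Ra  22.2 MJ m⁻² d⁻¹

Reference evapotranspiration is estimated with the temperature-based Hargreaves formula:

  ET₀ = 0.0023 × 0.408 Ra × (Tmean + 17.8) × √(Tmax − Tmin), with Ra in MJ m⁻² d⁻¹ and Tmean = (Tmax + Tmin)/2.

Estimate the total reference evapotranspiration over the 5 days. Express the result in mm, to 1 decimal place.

Tmean = (16.3 + 9.7)/2 = 13.00 °C
0.408 Ra = 0.408 × 22.2 = 9.0576 mm/d equivalent
ET₀ = 0.0023 × 9.0576 × (13.00 + 17.8) × √6.6 = 0.0023 × 9.0576 × 30.80 × 2.5690 = 1.6484 mm/d
Over 5 days: 1.6484 × 5 = 8.242 mm

8.2 mm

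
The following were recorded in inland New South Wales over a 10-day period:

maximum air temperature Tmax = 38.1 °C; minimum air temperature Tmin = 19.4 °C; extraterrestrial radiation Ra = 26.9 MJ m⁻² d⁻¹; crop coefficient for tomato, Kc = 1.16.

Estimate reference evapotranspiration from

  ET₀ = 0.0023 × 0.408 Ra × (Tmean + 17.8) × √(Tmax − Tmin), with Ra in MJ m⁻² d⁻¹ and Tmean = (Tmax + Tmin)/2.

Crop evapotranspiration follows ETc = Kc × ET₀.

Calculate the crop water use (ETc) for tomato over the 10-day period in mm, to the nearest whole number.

Tmean = (38.1 + 19.4)/2 = 28.75 °C
0.408 Ra = 0.408 × 26.9 = 10.9752 mm/d equivalent
ET₀ = 0.0023 × 10.9752 × (28.75 + 17.8) × √18.7 = 0.0023 × 10.9752 × 46.55 × 4.3243 = 5.0813 mm/d
ETc = Kc × ET₀ = 1.16 × 5.0813 = 5.8943 mm/d
Over 10 days: 5.8943 × 10 = 58.943 mm

59 mm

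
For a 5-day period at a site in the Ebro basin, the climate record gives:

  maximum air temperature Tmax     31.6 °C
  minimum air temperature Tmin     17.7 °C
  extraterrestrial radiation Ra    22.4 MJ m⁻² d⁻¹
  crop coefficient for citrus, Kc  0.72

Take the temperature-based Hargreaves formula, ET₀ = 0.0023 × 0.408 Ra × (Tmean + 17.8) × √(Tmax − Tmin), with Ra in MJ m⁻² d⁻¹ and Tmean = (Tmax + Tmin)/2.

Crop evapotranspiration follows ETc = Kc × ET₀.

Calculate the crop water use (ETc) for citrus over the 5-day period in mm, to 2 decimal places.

11.98 mm

Tmean = (31.6 + 17.7)/2 = 24.65 °C
0.408 Ra = 0.408 × 22.4 = 9.1392 mm/d equivalent
ET₀ = 0.0023 × 9.1392 × (24.65 + 17.8) × √13.9 = 0.0023 × 9.1392 × 42.45 × 3.7283 = 3.3268 mm/d
ETc = Kc × ET₀ = 0.72 × 3.3268 = 2.3953 mm/d
Over 5 days: 2.3953 × 5 = 11.977 mm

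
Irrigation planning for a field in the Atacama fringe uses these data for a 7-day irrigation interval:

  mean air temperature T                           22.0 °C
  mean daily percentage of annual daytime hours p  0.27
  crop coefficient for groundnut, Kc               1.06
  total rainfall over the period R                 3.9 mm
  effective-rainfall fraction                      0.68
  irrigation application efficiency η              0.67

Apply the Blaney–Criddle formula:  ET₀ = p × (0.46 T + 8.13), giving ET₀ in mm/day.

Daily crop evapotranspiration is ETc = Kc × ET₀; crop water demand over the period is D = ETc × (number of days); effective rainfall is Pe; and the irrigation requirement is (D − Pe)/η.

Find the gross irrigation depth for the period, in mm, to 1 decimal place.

ET₀ = 0.27 × (0.46 × 22.0 + 8.13) = 0.27 × 18.250 = 4.9275 mm/d
ETc = Kc × ET₀ = 1.06 × 4.9275 = 5.2232 mm/d
Crop demand D = ETc × 7 d = 5.2232 × 7 = 36.562 mm
Pe = 0.68 × 3.9 = 2.652 mm
D − Pe = 36.562 − 2.652 = 33.910 mm
Gross irrigation = 33.910 / 0.67 = 50.612 mm

50.6 mm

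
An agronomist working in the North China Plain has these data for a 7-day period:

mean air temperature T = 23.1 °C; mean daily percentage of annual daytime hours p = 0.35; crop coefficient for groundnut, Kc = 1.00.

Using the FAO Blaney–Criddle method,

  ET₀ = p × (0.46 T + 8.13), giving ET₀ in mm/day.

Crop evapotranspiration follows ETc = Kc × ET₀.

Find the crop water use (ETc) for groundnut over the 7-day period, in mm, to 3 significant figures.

46.0 mm

ET₀ = 0.35 × (0.46 × 23.1 + 8.13) = 0.35 × 18.756 = 6.5646 mm/d
ETc = Kc × ET₀ = 1.00 × 6.5646 = 6.5646 mm/d
Over 7 days: 6.5646 × 7 = 45.952 mm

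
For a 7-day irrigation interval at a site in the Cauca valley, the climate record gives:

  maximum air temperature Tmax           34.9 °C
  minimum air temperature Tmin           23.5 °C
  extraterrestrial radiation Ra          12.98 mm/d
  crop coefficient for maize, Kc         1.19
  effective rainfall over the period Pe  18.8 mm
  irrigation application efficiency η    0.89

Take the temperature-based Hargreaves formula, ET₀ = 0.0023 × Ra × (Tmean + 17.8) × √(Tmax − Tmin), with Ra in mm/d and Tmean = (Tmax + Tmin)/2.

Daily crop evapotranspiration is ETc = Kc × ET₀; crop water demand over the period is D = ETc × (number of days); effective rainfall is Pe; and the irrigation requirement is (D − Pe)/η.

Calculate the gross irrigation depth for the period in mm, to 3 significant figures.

Tmean = (34.9 + 23.5)/2 = 29.20 °C
ET₀ = 0.0023 × 12.98 × (29.20 + 17.8) × √11.4 = 0.0023 × 12.98 × 47.00 × 3.3764 = 4.7376 mm/d
ETc = Kc × ET₀ = 1.19 × 4.7376 = 5.6377 mm/d
Crop demand D = ETc × 7 d = 5.6377 × 7 = 39.464 mm
D − Pe = 39.464 − 18.8 = 20.664 mm
Gross irrigation = 20.664 / 0.89 = 23.218 mm

23.2 mm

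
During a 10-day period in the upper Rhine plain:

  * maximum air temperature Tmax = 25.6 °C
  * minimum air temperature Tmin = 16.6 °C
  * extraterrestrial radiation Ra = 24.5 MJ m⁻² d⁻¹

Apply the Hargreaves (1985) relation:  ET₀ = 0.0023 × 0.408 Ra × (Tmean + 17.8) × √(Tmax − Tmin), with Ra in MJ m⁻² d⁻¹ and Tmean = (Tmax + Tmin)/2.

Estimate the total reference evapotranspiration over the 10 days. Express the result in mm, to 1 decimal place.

26.8 mm

Tmean = (25.6 + 16.6)/2 = 21.10 °C
0.408 Ra = 0.408 × 24.5 = 9.9960 mm/d equivalent
ET₀ = 0.0023 × 9.9960 × (21.10 + 17.8) × √9.0 = 0.0023 × 9.9960 × 38.90 × 3.0000 = 2.6830 mm/d
Over 10 days: 2.6830 × 10 = 26.830 mm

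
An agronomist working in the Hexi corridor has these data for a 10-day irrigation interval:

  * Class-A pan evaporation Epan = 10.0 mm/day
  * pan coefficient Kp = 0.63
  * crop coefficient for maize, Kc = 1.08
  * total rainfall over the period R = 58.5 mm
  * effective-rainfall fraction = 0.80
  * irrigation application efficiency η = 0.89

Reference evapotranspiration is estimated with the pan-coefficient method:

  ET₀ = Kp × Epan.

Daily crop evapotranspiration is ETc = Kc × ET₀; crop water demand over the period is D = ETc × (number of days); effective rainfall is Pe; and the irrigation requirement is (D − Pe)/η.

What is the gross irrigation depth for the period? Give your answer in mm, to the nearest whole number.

ET₀ = 0.63 × 10.0 = 6.3000 mm/d
ETc = Kc × ET₀ = 1.08 × 6.3000 = 6.8040 mm/d
Crop demand D = ETc × 10 d = 6.8040 × 10 = 68.040 mm
Pe = 0.80 × 58.5 = 46.800 mm
D − Pe = 68.040 − 46.800 = 21.240 mm
Gross irrigation = 21.240 / 0.89 = 23.865 mm

24 mm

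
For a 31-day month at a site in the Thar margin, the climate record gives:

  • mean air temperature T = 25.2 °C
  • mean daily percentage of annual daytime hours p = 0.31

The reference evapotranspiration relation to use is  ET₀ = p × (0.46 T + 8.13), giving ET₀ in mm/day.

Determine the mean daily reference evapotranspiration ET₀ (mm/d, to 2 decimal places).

6.11 mm/d

ET₀ = 0.31 × (0.46 × 25.2 + 8.13) = 0.31 × 19.722 = 6.1138 mm/d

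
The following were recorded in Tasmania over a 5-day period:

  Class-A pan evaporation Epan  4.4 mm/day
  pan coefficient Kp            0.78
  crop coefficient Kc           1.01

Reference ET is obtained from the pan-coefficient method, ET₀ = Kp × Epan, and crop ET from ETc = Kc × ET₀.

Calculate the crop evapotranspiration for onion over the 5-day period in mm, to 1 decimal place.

17.3 mm

ET₀ = 0.78 × 4.4 = 3.4320 mm/d
ETc = Kc × ET₀ = 1.01 × 3.4320 = 3.4663 mm/d
Over 5 days: 3.4663 × 5 = 17.332 mm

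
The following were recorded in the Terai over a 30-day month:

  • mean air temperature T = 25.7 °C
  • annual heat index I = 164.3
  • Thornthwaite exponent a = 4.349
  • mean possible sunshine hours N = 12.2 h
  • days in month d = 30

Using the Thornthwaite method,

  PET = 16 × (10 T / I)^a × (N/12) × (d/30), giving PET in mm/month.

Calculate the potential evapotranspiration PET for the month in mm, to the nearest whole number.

10T/I = 10 × 25.7 / 164.3 = 1.5642
(10T/I)^a = 1.5642^4.349 = 6.9981
Uncorrected PET = 16 × 6.9981 = 111.970 mm
Correction = (N/12)(d/30) = (12.2/12)(30/30) = 1.0167
PET = 111.970 × 1.0167 = 113.840 mm/month

114 mm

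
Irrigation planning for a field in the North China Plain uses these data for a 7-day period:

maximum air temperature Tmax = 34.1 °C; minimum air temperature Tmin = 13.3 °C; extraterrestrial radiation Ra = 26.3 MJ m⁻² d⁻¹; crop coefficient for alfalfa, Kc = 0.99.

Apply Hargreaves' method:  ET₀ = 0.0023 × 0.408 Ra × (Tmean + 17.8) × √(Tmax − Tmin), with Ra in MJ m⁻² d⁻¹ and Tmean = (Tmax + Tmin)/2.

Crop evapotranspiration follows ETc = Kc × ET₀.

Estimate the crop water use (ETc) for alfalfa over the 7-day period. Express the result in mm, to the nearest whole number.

Tmean = (34.1 + 13.3)/2 = 23.70 °C
0.408 Ra = 0.408 × 26.3 = 10.7304 mm/d equivalent
ET₀ = 0.0023 × 10.7304 × (23.70 + 17.8) × √20.8 = 0.0023 × 10.7304 × 41.50 × 4.5607 = 4.6711 mm/d
ETc = Kc × ET₀ = 0.99 × 4.6711 = 4.6244 mm/d
Over 7 days: 4.6244 × 7 = 32.371 mm

32 mm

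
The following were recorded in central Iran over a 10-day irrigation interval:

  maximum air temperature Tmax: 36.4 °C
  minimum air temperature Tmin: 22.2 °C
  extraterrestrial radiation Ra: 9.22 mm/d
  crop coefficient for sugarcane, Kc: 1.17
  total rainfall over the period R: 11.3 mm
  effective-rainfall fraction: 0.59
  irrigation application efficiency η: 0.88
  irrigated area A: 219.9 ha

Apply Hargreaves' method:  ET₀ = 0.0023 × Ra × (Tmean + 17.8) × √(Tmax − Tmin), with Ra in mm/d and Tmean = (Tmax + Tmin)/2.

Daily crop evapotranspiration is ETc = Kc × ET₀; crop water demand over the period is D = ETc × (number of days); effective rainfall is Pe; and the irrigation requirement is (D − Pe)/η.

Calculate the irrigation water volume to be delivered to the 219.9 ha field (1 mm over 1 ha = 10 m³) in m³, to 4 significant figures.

Tmean = (36.4 + 22.2)/2 = 29.30 °C
ET₀ = 0.0023 × 9.22 × (29.30 + 17.8) × √14.2 = 0.0023 × 9.22 × 47.10 × 3.7683 = 3.7638 mm/d
ETc = Kc × ET₀ = 1.17 × 3.7638 = 4.4036 mm/d
Crop demand D = ETc × 10 d = 4.4036 × 10 = 44.036 mm
Pe = 0.59 × 11.3 = 6.667 mm
D − Pe = 44.036 − 6.667 = 37.369 mm
Gross irrigation = 37.369 / 0.88 = 42.465 mm
Volume = 42.465 mm × 219.9 ha × 10 = 93380.5 m³

93380 m³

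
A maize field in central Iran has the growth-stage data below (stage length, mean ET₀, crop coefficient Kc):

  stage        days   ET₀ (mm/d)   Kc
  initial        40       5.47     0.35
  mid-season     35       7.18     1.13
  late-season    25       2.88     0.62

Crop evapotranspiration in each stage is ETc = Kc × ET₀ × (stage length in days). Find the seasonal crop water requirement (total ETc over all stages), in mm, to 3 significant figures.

405 mm

initial: 0.35 × 5.47 × 40 = 76.58 mm
mid-season: 1.13 × 7.18 × 35 = 283.97 mm
late-season: 0.62 × 2.88 × 25 = 44.64 mm
Seasonal total = 405.19 mm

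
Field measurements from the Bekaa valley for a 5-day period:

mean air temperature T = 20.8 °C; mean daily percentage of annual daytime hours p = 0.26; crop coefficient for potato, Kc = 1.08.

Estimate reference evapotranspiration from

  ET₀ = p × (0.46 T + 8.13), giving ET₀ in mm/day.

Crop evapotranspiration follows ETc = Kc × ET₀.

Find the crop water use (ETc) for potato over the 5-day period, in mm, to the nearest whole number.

25 mm

ET₀ = 0.26 × (0.46 × 20.8 + 8.13) = 0.26 × 17.698 = 4.6015 mm/d
ETc = Kc × ET₀ = 1.08 × 4.6015 = 4.9696 mm/d
Over 5 days: 4.9696 × 5 = 24.848 mm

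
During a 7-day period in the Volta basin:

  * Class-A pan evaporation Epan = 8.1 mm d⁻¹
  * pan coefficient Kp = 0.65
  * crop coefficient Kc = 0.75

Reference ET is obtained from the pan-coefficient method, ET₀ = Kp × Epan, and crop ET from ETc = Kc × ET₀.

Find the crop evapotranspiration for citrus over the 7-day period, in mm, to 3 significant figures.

27.6 mm

ET₀ = 0.65 × 8.1 = 5.2650 mm/d
ETc = Kc × ET₀ = 0.75 × 5.2650 = 3.9488 mm/d
Over 7 days: 3.9488 × 7 = 27.642 mm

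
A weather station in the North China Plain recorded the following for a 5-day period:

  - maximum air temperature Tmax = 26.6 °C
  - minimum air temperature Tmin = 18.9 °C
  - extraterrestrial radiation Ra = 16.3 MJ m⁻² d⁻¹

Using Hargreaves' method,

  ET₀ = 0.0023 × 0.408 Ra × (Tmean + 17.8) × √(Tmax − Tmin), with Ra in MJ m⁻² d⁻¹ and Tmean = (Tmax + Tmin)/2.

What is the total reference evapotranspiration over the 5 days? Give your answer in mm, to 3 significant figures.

Tmean = (26.6 + 18.9)/2 = 22.75 °C
0.408 Ra = 0.408 × 16.3 = 6.6504 mm/d equivalent
ET₀ = 0.0023 × 6.6504 × (22.75 + 17.8) × √7.7 = 0.0023 × 6.6504 × 40.55 × 2.7749 = 1.7211 mm/d
Over 5 days: 1.7211 × 5 = 8.606 mm

8.61 mm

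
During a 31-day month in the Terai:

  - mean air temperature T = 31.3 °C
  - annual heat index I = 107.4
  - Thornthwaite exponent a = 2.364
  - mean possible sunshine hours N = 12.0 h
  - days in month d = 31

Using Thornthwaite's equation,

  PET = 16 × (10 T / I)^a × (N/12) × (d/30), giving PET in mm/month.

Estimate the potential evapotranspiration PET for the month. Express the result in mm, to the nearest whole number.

10T/I = 10 × 31.3 / 107.4 = 2.9143
(10T/I)^a = 2.9143^2.364 = 12.5360
Uncorrected PET = 16 × 12.5360 = 200.576 mm
Correction = (N/12)(d/30) = (12.0/12)(31/30) = 1.0333
PET = 200.576 × 1.0333 = 207.255 mm/month

207 mm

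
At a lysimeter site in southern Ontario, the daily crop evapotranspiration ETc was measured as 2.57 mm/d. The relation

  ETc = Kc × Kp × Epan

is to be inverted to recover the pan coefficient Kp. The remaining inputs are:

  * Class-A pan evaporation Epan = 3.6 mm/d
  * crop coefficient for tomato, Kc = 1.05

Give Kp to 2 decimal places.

ETc = Kc × Kp × Epan  ⇒  Kp = ETc / (Kc × Epan)
Kp = 2.57 / (1.05 × 3.6) = 2.57 / 3.780 = 0.6799

0.68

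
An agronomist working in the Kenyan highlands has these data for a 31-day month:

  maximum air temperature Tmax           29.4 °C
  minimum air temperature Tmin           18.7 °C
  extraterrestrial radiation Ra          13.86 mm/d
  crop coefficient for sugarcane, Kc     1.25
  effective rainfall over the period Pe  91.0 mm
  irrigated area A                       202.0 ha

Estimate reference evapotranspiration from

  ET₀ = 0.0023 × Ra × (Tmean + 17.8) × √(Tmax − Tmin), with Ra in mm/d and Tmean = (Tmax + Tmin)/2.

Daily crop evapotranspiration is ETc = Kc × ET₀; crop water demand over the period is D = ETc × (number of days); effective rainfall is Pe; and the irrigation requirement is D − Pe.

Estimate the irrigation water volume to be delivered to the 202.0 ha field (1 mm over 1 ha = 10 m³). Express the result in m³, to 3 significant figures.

Tmean = (29.4 + 18.7)/2 = 24.05 °C
ET₀ = 0.0023 × 13.86 × (24.05 + 17.8) × √10.7 = 0.0023 × 13.86 × 41.85 × 3.2711 = 4.3640 mm/d
ETc = Kc × ET₀ = 1.25 × 4.3640 = 5.4550 mm/d
Crop demand D = ETc × 31 d = 5.4550 × 31 = 169.105 mm
D − Pe = 169.105 − 91.0 = 78.105 mm
Volume = 78.105 mm × 202.0 ha × 10 = 157772.1 m³

158000 m³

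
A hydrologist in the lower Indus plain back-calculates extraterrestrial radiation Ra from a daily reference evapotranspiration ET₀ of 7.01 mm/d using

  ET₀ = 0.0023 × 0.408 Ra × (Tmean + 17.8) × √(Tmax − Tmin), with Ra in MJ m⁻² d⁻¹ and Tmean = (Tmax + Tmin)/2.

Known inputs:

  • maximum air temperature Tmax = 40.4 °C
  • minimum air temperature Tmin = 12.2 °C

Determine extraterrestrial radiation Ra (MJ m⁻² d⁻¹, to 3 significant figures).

Tmean = (40.4+12.2)/2 = 26.30 °C; ΔT = 28.2
Ra = ET₀ / [0.0023 × 0.408 × (Tmean+17.8) × √ΔT]
   = 7.01 / (0.0023 × 0.408 × 44.10 × 5.3104) = 31.898 MJ m⁻² d⁻¹

31.9 MJ m⁻² d⁻¹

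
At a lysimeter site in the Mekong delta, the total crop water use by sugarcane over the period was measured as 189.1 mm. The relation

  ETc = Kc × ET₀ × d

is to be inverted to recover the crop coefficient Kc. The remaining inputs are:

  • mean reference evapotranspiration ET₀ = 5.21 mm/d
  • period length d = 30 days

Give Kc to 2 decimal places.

1.21

ETc = Kc × ET₀ × d  ⇒  Kc = ETc / (ET₀ × d)
Kc = 189.1 / (5.21 × 30) = 189.1 / 156.30 = 1.2099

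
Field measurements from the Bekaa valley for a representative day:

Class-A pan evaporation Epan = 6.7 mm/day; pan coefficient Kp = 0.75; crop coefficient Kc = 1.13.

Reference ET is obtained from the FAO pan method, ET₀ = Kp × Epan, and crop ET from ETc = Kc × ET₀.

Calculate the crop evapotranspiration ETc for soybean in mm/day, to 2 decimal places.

ET₀ = 0.75 × 6.7 = 5.0250 mm/d
ETc = Kc × ET₀ = 1.13 × 5.0250 = 5.6783 mm/d

5.68 mm/day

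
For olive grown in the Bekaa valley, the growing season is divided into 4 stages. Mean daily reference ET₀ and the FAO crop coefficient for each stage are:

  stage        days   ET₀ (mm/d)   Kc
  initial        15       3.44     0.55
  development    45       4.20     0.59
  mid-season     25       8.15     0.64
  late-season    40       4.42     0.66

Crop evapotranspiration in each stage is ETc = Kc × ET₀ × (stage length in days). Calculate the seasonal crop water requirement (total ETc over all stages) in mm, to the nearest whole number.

initial: 0.55 × 3.44 × 15 = 28.38 mm
development: 0.59 × 4.20 × 45 = 111.51 mm
mid-season: 0.64 × 8.15 × 25 = 130.40 mm
late-season: 0.66 × 4.42 × 40 = 116.69 mm
Seasonal total = 386.98 mm

387 mm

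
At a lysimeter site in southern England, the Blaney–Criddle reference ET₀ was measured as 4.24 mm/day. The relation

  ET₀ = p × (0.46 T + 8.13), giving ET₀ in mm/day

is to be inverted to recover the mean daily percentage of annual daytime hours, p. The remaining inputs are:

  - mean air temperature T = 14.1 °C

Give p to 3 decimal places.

0.290

p = ET₀ / (0.46 T + 8.13) = 4.24 / (0.46 × 14.1 + 8.13) = 4.24 / 14.616 = 0.2901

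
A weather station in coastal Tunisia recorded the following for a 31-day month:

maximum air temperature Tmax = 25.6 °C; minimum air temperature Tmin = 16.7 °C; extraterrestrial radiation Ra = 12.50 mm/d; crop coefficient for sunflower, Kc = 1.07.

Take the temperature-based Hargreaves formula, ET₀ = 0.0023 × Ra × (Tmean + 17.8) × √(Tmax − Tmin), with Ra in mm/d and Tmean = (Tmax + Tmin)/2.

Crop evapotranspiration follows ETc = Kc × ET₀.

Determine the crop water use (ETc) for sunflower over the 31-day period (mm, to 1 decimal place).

110.8 mm

Tmean = (25.6 + 16.7)/2 = 21.15 °C
ET₀ = 0.0023 × 12.50 × (21.15 + 17.8) × √8.9 = 0.0023 × 12.50 × 38.95 × 2.9833 = 3.3407 mm/d
ETc = Kc × ET₀ = 1.07 × 3.3407 = 3.5745 mm/d
Over 31 days: 3.5745 × 31 = 110.810 mm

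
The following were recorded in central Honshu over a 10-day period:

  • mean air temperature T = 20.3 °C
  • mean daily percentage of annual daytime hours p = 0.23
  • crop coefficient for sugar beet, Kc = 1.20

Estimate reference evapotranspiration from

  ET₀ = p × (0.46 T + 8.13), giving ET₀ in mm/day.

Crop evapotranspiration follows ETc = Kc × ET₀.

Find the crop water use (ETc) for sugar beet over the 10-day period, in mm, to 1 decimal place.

48.2 mm

ET₀ = 0.23 × (0.46 × 20.3 + 8.13) = 0.23 × 17.468 = 4.0176 mm/d
ETc = Kc × ET₀ = 1.20 × 4.0176 = 4.8211 mm/d
Over 10 days: 4.8211 × 10 = 48.211 mm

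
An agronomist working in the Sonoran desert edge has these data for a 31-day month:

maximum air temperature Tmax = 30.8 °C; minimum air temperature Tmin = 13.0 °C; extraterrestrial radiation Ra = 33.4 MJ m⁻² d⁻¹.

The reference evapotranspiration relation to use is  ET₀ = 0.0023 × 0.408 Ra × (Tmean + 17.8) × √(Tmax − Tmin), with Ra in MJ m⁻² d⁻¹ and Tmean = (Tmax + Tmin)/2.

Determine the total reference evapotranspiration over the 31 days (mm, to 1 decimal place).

162.7 mm

Tmean = (30.8 + 13.0)/2 = 21.90 °C
0.408 Ra = 0.408 × 33.4 = 13.6272 mm/d equivalent
ET₀ = 0.0023 × 13.6272 × (21.90 + 17.8) × √17.8 = 0.0023 × 13.6272 × 39.70 × 4.2190 = 5.2497 mm/d
Over 31 days: 5.2497 × 31 = 162.741 mm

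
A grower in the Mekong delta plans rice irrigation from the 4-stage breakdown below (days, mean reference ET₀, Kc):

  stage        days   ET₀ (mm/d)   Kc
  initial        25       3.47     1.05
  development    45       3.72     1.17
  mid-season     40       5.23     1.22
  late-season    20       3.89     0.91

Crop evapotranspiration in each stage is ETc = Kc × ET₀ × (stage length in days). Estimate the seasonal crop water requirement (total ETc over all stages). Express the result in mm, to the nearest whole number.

613 mm

initial: 1.05 × 3.47 × 25 = 91.09 mm
development: 1.17 × 3.72 × 45 = 195.86 mm
mid-season: 1.22 × 5.23 × 40 = 255.22 mm
late-season: 0.91 × 3.89 × 20 = 70.80 mm
Seasonal total = 612.97 mm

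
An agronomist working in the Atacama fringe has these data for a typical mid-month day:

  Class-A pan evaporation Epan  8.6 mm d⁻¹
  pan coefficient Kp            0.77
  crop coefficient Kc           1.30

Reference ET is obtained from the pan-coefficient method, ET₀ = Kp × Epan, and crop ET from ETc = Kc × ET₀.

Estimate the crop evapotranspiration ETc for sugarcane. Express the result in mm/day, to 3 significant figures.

8.61 mm/day

ET₀ = 0.77 × 8.6 = 6.6220 mm/d
ETc = Kc × ET₀ = 1.30 × 6.6220 = 8.6086 mm/d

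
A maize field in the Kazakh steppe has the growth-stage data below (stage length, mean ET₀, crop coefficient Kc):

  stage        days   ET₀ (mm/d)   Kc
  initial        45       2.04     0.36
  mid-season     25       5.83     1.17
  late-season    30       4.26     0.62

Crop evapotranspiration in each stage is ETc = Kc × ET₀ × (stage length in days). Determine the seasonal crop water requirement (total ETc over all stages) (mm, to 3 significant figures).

283 mm

initial: 0.36 × 2.04 × 45 = 33.05 mm
mid-season: 1.17 × 5.83 × 25 = 170.53 mm
late-season: 0.62 × 4.26 × 30 = 79.24 mm
Seasonal total = 282.82 mm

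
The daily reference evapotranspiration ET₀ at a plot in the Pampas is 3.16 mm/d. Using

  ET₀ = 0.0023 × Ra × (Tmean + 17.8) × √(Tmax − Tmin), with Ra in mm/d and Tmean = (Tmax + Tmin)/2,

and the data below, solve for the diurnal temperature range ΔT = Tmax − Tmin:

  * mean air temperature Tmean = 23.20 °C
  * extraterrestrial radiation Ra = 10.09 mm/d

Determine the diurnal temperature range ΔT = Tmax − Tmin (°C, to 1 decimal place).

11.0 °C

√ΔT = ET₀ / [0.0023 × Ra × (Tmean+17.8)] = 3.16 / (0.0023 × 10.09 × 41.00) = 3.3211
ΔT = 3.3211² = 11.030 °C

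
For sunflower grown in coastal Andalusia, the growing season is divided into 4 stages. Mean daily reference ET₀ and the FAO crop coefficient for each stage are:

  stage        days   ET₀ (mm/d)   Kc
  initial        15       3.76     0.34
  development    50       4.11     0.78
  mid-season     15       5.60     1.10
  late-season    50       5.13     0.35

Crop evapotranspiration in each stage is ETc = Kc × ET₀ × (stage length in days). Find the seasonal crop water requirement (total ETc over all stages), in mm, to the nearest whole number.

362 mm

initial: 0.34 × 3.76 × 15 = 19.18 mm
development: 0.78 × 4.11 × 50 = 160.29 mm
mid-season: 1.10 × 5.60 × 15 = 92.40 mm
late-season: 0.35 × 5.13 × 50 = 89.78 mm
Seasonal total = 361.65 mm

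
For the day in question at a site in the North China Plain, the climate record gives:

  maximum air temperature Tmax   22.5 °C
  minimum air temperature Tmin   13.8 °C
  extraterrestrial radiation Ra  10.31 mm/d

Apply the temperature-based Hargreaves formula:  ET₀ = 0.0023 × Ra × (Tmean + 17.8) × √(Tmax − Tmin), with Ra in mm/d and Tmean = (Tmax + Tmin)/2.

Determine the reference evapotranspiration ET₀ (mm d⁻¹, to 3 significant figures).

2.51 mm d⁻¹

Tmean = (22.5 + 13.8)/2 = 18.15 °C
ET₀ = 0.0023 × 10.31 × (18.15 + 17.8) × √8.7 = 0.0023 × 10.31 × 35.95 × 2.9496 = 2.5145 mm/d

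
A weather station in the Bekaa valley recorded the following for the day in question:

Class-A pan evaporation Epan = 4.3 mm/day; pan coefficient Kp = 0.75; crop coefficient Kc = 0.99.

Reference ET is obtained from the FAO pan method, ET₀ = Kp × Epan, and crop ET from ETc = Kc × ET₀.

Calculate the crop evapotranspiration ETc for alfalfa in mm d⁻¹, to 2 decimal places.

3.19 mm d⁻¹

ET₀ = 0.75 × 4.3 = 3.2250 mm/d
ETc = Kc × ET₀ = 0.99 × 3.2250 = 3.1928 mm/d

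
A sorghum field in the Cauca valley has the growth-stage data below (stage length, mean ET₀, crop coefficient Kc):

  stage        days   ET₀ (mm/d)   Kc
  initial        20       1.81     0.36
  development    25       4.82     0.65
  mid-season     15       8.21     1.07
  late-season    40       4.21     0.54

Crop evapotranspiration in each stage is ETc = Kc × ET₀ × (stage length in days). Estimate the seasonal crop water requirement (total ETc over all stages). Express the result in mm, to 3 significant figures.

initial: 0.36 × 1.81 × 20 = 13.03 mm
development: 0.65 × 4.82 × 25 = 78.33 mm
mid-season: 1.07 × 8.21 × 15 = 131.77 mm
late-season: 0.54 × 4.21 × 40 = 90.94 mm
Seasonal total = 314.07 mm

314 mm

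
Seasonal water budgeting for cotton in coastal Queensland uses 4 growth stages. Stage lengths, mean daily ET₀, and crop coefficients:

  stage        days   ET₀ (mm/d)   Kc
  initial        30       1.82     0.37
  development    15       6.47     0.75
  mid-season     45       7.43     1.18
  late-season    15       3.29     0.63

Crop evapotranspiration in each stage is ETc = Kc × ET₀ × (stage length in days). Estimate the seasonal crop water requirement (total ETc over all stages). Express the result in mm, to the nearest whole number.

519 mm

initial: 0.37 × 1.82 × 30 = 20.20 mm
development: 0.75 × 6.47 × 15 = 72.79 mm
mid-season: 1.18 × 7.43 × 45 = 394.53 mm
late-season: 0.63 × 3.29 × 15 = 31.09 mm
Seasonal total = 518.61 mm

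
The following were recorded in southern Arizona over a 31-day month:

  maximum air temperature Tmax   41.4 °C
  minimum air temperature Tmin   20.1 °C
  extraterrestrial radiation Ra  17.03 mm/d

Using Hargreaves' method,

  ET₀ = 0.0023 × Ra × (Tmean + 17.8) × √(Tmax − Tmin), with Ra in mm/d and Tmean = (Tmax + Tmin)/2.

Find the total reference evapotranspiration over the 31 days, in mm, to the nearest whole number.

272 mm

Tmean = (41.4 + 20.1)/2 = 30.75 °C
ET₀ = 0.0023 × 17.03 × (30.75 + 17.8) × √21.3 = 0.0023 × 17.03 × 48.55 × 4.6152 = 8.7765 mm/d
Over 31 days: 8.7765 × 31 = 272.072 mm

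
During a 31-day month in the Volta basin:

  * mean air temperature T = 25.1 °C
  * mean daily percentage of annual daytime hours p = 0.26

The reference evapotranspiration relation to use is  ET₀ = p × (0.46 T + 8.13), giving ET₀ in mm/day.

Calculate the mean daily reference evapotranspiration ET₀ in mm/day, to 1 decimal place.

5.1 mm/day

ET₀ = 0.26 × (0.46 × 25.1 + 8.13) = 0.26 × 19.676 = 5.1158 mm/d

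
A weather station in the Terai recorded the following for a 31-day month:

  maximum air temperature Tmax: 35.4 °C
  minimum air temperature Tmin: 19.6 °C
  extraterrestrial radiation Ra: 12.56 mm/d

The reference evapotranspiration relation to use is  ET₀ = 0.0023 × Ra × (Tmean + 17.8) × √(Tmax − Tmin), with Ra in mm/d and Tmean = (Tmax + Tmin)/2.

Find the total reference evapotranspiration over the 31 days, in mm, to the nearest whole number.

161 mm

Tmean = (35.4 + 19.6)/2 = 27.50 °C
ET₀ = 0.0023 × 12.56 × (27.50 + 17.8) × √15.8 = 0.0023 × 12.56 × 45.30 × 3.9749 = 5.2017 mm/d
Over 31 days: 5.2017 × 31 = 161.253 mm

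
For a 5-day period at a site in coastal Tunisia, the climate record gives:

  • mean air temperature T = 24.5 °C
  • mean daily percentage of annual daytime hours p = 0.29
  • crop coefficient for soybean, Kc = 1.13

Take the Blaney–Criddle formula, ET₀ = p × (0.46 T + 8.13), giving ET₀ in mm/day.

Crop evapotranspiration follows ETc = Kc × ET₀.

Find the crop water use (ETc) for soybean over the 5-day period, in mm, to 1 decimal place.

31.8 mm

ET₀ = 0.29 × (0.46 × 24.5 + 8.13) = 0.29 × 19.400 = 5.6260 mm/d
ETc = Kc × ET₀ = 1.13 × 5.6260 = 6.3574 mm/d
Over 5 days: 6.3574 × 5 = 31.787 mm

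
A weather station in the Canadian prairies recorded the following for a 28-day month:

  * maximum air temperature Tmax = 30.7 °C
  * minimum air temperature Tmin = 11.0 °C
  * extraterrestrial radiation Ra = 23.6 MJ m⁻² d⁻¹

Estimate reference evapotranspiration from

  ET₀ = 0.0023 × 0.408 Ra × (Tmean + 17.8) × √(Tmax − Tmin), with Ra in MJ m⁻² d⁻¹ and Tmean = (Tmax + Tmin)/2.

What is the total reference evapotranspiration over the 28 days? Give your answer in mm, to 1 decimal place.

106.4 mm

Tmean = (30.7 + 11.0)/2 = 20.85 °C
0.408 Ra = 0.408 × 23.6 = 9.6288 mm/d equivalent
ET₀ = 0.0023 × 9.6288 × (20.85 + 17.8) × √19.7 = 0.0023 × 9.6288 × 38.65 × 4.4385 = 3.7991 mm/d
Over 28 days: 3.7991 × 28 = 106.375 mm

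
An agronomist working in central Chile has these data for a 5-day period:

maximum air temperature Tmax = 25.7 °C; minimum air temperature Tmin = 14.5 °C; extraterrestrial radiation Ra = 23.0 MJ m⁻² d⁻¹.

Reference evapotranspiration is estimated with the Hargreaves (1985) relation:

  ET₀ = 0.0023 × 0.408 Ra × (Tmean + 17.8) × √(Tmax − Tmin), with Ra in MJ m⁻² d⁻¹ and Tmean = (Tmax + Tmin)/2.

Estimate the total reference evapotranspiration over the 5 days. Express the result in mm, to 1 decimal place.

13.7 mm

Tmean = (25.7 + 14.5)/2 = 20.10 °C
0.408 Ra = 0.408 × 23.0 = 9.3840 mm/d equivalent
ET₀ = 0.0023 × 9.3840 × (20.10 + 17.8) × √11.2 = 0.0023 × 9.3840 × 37.90 × 3.3466 = 2.7375 mm/d
Over 5 days: 2.7375 × 5 = 13.688 mm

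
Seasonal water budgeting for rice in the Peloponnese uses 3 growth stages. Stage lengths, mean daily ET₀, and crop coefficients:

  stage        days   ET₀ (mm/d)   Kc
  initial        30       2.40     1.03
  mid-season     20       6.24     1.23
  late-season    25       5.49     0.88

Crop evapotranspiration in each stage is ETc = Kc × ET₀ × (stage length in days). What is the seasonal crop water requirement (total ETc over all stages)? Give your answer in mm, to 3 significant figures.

initial: 1.03 × 2.40 × 30 = 74.16 mm
mid-season: 1.23 × 6.24 × 20 = 153.50 mm
late-season: 0.88 × 5.49 × 25 = 120.78 mm
Seasonal total = 348.44 mm

348 mm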